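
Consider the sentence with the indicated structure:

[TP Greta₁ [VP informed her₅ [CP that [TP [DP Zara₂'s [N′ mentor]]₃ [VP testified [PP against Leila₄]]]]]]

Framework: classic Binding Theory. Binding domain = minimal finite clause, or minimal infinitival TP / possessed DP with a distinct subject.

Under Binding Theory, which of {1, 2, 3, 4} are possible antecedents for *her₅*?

*her* is a pronoun, so Principle B applies: it must be free in its binding domain.
Binding domain of *her₅*: the matrix TP, whose subject is Greta₁.
*Greta₁* c-commands the pronoun within its binding domain → coindexation would violate Principle B.
*Zara₂*: the pronoun c-commands this R-expression → coindexation would violate Principle C on *Zara₂*.
*[Zara₂'s mentor]₃*: the pronoun c-commands this R-expression → coindexation would violate Principle C on *[Zara₂'s mentor]₃*.
*Leila₄*: the pronoun c-commands this R-expression → coindexation would violate Principle C on *Leila₄*.

none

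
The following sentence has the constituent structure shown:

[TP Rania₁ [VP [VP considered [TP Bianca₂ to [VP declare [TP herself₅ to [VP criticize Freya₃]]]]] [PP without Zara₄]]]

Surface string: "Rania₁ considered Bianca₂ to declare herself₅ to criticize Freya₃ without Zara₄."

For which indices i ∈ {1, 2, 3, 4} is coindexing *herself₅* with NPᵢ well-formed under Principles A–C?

*herself* is an anaphor, so Principle A applies: it must be bound in its binding domain.
Binding domain of *herself₅*: the embedded TP, whose subject is Bianca₂.
*Rania₁* c-commands the anaphor but is outside its binding domain → cannot satisfy Principle A.
*Bianca₂* c-commands the anaphor within its binding domain → licit binder.
*Freya₃* does not c-command the anaphor → cannot bind it.
*Zara₄* does not c-command the anaphor → cannot bind it.

{2}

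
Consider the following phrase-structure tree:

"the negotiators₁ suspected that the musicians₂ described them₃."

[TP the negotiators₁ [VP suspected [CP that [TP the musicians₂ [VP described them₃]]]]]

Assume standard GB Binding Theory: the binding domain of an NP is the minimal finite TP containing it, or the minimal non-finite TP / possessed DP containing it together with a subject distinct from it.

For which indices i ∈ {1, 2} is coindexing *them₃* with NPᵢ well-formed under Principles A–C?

{1}

*them* is a pronoun, so Principle B applies: it must be free in its binding domain.
Binding domain of *them₃*: the embedded TP, whose subject is the musicians₂.
*the negotiators₁* c-commands the pronoun but from outside its binding domain, and is not c-commanded by it → coindexation permitted.
*the musicians₂* c-commands the pronoun within its binding domain → coindexation would violate Principle B.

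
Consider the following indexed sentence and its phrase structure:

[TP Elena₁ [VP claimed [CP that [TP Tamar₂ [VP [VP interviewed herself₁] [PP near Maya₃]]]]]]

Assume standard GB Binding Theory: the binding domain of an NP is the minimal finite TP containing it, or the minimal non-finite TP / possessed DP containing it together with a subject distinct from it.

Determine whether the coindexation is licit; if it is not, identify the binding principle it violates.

Principle A

The two coindexed NPs are *Elena₁* and *herself₁*.
*herself₁* is an anaphor. Principle A requires it to be bound within its binding domain — the embedded TP, whose subject is Tamar₂.
Within that domain it is c-commanded by *Tamar₂*, which does not share its index.
*Elena₁* does c-command the anaphor, but from outside its binding domain.
The anaphor is unbound in its domain → Principle A violation.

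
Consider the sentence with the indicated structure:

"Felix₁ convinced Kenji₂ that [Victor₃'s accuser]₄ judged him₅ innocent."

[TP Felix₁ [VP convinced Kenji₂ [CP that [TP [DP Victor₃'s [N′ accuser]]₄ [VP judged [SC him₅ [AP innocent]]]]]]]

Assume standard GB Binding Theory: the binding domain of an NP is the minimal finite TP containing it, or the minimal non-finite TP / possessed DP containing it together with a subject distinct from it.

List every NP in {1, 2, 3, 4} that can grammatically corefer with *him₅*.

*him* is a pronoun, so Principle B applies: it must be free in its binding domain.
Binding domain of *him₅*: the embedded TP, whose subject is [Victor₃'s accuser]₄.
*Felix₁* c-commands the pronoun but from outside its binding domain, and is not c-commanded by it → coindexation permitted.
*Kenji₂* c-commands the pronoun but from outside its binding domain, and is not c-commanded by it → coindexation permitted.
*Victor₃* and the pronoun do not c-command one another → neither Principle B nor Principle C is at stake; coindexation permitted.
*[Victor₃'s accuser]₄* c-commands the pronoun within its binding domain → coindexation would violate Principle B.

{1, 2, 3}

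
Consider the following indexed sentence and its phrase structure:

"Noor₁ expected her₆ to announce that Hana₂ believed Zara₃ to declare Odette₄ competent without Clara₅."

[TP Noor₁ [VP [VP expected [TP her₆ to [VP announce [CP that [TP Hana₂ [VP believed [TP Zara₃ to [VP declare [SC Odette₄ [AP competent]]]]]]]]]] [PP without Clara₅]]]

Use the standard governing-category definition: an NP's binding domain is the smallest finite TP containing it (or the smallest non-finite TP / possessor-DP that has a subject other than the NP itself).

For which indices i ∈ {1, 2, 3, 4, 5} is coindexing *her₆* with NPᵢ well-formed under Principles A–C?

{5}

*her* is a pronoun, so Principle B applies: it must be free in its binding domain.
Binding domain of *her₆*: the matrix TP, whose subject is Noor₁.
*Noor₁* c-commands the pronoun within its binding domain → coindexation would violate Principle B.
*Hana₂*: the pronoun c-commands this R-expression → coindexation would violate Principle C on *Hana₂*.
*Zara₃*: the pronoun c-commands this R-expression → coindexation would violate Principle C on *Zara₃*.
*Odette₄*: the pronoun c-commands this R-expression → coindexation would violate Principle C on *Odette₄*.
*Clara₅* and the pronoun do not c-command one another → neither Principle B nor Principle C is at stake; coindexation permitted.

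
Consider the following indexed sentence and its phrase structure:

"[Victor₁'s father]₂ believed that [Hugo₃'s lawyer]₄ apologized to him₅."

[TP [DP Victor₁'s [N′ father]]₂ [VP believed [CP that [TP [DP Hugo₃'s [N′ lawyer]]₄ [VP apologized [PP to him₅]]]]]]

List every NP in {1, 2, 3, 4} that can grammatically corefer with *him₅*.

{1, 2, 3}

*him* is a pronoun, so Principle B applies: it must be free in its binding domain.
Binding domain of *him₅*: the embedded TP, whose subject is [Hugo₃'s lawyer]₄.
*Victor₁* and the pronoun do not c-command one another → neither Principle B nor Principle C is at stake; coindexation permitted.
*[Victor₁'s father]₂* c-commands the pronoun but from outside its binding domain, and is not c-commanded by it → coindexation permitted.
*Hugo₃* and the pronoun do not c-command one another → neither Principle B nor Principle C is at stake; coindexation permitted.
*[Hugo₃'s lawyer]₄* c-commands the pronoun within its binding domain → coindexation would violate Principle B.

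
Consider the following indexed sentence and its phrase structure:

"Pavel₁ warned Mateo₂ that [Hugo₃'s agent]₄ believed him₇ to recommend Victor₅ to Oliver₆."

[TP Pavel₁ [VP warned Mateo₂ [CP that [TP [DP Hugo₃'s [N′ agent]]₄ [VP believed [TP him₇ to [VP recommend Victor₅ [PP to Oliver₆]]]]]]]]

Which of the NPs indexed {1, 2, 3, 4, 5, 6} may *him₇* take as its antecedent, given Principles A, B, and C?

{1, 2, 3}

*him* is a pronoun, so Principle B applies: it must be free in its binding domain.
Binding domain of *him₇*: the embedded TP, whose subject is [Hugo₃'s agent]₄.
*Pavel₁* c-commands the pronoun but from outside its binding domain, and is not c-commanded by it → coindexation permitted.
*Mateo₂* c-commands the pronoun but from outside its binding domain, and is not c-commanded by it → coindexation permitted.
*Hugo₃* and the pronoun do not c-command one another → neither Principle B nor Principle C is at stake; coindexation permitted.
*[Hugo₃'s agent]₄* c-commands the pronoun within its binding domain → coindexation would violate Principle B.
*Victor₅*: the pronoun c-commands this R-expression → coindexation would violate Principle C on *Victor₅*.
*Oliver₆*: the pronoun c-commands this R-expression → coindexation would violate Principle C on *Oliver₆*.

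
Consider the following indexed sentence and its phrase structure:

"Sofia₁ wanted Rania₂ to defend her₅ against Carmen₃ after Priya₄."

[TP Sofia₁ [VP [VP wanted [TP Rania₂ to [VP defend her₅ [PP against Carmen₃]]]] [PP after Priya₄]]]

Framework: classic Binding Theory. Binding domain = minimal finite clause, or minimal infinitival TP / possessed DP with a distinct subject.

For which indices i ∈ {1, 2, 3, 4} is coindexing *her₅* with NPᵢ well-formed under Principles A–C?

*her* is a pronoun, so Principle B applies: it must be free in its binding domain.
Binding domain of *her₅*: the embedded TP, whose subject is Rania₂.
*Sofia₁* c-commands the pronoun but from outside its binding domain, and is not c-commanded by it → coindexation permitted.
*Rania₂* c-commands the pronoun within its binding domain → coindexation would violate Principle B.
*Carmen₃*: the pronoun c-commands this R-expression → coindexation would violate Principle C on *Carmen₃*.
*Priya₄* and the pronoun do not c-command one another → neither Principle B nor Principle C is at stake; coindexation permitted.

{1, 4}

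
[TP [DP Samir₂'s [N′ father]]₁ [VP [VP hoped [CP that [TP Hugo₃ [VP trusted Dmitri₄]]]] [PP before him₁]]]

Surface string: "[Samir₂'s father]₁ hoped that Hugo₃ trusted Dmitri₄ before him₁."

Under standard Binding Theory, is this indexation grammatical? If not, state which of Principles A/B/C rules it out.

The two coindexed NPs are *[Samir₂'s father]₁* and *him₁*.
*him₁* is a pronoun. Its binding domain is the matrix TP, whose subject is [Samir₂'s father]₁.
*[Samir₂'s father]₁* c-commands it within that domain and carries the same index.
The pronoun is locally bound → Principle B violation.

Principle B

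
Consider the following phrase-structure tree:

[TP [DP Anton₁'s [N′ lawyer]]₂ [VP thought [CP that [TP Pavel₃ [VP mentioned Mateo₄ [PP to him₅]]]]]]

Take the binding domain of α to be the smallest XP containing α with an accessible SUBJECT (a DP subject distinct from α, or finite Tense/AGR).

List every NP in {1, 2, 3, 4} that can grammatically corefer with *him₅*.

{1, 2}

*him* is a pronoun, so Principle B applies: it must be free in its binding domain.
Binding domain of *him₅*: the embedded TP, whose subject is Pavel₃.
*Anton₁* and the pronoun do not c-command one another → neither Principle B nor Principle C is at stake; coindexation permitted.
*[Anton₁'s lawyer]₂* c-commands the pronoun but from outside its binding domain, and is not c-commanded by it → coindexation permitted.
*Pavel₃* c-commands the pronoun within its binding domain → coindexation would violate Principle B.
*Mateo₄* c-commands the pronoun within its binding domain → coindexation would violate Principle B.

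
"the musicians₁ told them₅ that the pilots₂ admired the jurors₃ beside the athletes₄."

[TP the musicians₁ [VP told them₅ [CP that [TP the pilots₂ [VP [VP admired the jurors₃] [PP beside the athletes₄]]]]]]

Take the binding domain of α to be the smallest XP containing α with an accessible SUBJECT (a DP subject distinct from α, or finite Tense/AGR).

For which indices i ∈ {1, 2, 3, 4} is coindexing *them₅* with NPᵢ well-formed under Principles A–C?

*them* is a pronoun, so Principle B applies: it must be free in its binding domain.
Binding domain of *them₅*: the matrix TP, whose subject is the musicians₁.
*the musicians₁* c-commands the pronoun within its binding domain → coindexation would violate Principle B.
*the pilots₂*: the pronoun c-commands this R-expression → coindexation would violate Principle C on *the pilots₂*.
*the jurors₃*: the pronoun c-commands this R-expression → coindexation would violate Principle C on *the jurors₃*.
*the athletes₄*: the pronoun c-commands this R-expression → coindexation would violate Principle C on *the athletes₄*.

none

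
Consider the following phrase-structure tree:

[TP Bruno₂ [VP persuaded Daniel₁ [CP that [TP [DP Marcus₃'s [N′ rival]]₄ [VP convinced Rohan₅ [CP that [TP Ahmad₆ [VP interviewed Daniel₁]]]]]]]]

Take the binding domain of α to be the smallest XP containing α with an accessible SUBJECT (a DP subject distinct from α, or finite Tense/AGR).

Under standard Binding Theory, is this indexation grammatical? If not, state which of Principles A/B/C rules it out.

Principle C

The two coindexed NPs are *Daniel₁* (the higher occurrence) and *Daniel₁* (the lower occurrence).
*Daniel₁* (the lower occurrence) is an R-expression. Principle C requires it to be free everywhere.
*Daniel₁* (the higher occurrence) c-commands it and carries the same index.
The R-expression is bound → Principle C violation.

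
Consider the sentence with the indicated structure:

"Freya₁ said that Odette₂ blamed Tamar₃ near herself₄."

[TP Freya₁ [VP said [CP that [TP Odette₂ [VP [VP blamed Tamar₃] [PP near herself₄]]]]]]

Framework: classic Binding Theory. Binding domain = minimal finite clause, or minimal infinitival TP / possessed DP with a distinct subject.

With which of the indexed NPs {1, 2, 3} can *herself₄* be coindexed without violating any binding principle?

*herself* is an anaphor, so Principle A applies: it must be bound in its binding domain.
Binding domain of *herself₄*: the embedded TP, whose subject is Odette₂.
*Freya₁* c-commands the anaphor but is outside its binding domain → cannot satisfy Principle A.
*Odette₂* c-commands the anaphor within its binding domain → licit binder.
*Tamar₃* does not c-command the anaphor → cannot bind it.

{2}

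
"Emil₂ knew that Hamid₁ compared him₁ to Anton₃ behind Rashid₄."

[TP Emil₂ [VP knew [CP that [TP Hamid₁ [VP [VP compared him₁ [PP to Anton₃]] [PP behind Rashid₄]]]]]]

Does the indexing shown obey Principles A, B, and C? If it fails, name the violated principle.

The two coindexed NPs are *Hamid₁* and *him₁*.
*him₁* is a pronoun. Its binding domain is the embedded TP, whose subject is Hamid₁.
*Hamid₁* c-commands it within that domain and carries the same index.
The pronoun is locally bound → Principle B violation.

Principle B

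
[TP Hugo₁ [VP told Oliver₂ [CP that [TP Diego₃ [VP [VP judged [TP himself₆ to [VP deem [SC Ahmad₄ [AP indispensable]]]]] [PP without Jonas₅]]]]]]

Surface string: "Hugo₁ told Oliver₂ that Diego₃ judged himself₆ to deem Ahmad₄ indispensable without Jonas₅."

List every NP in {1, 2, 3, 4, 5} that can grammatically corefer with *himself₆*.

*himself* is an anaphor, so Principle A applies: it must be bound in its binding domain.
Binding domain of *himself₆*: the embedded TP, whose subject is Diego₃.
*Hugo₁* c-commands the anaphor but is outside its binding domain → cannot satisfy Principle A.
*Oliver₂* c-commands the anaphor but is outside its binding domain → cannot satisfy Principle A.
*Diego₃* c-commands the anaphor within its binding domain → licit binder.
*Ahmad₄* does not c-command the anaphor → cannot bind it.
*Jonas₅* does not c-command the anaphor → cannot bind it.

{3}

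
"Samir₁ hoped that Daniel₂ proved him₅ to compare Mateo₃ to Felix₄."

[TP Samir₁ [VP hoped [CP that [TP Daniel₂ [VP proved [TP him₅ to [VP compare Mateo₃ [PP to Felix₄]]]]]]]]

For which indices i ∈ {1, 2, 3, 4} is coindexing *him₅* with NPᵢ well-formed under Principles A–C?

{1}

*him* is a pronoun, so Principle B applies: it must be free in its binding domain.
Binding domain of *him₅*: the embedded TP, whose subject is Daniel₂.
*Samir₁* c-commands the pronoun but from outside its binding domain, and is not c-commanded by it → coindexation permitted.
*Daniel₂* c-commands the pronoun within its binding domain → coindexation would violate Principle B.
*Mateo₃*: the pronoun c-commands this R-expression → coindexation would violate Principle C on *Mateo₃*.
*Felix₄*: the pronoun c-commands this R-expression → coindexation would violate Principle C on *Felix₄*.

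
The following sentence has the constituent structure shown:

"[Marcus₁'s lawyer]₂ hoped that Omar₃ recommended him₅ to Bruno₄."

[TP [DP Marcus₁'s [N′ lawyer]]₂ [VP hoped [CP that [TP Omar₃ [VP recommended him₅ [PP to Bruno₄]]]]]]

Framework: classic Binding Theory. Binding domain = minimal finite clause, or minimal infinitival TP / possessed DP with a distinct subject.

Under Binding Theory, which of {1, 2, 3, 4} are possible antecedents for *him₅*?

{1, 2}

*him* is a pronoun, so Principle B applies: it must be free in its binding domain.
Binding domain of *him₅*: the embedded TP, whose subject is Omar₃.
*Marcus₁* and the pronoun do not c-command one another → neither Principle B nor Principle C is at stake; coindexation permitted.
*[Marcus₁'s lawyer]₂* c-commands the pronoun but from outside its binding domain, and is not c-commanded by it → coindexation permitted.
*Omar₃* c-commands the pronoun within its binding domain → coindexation would violate Principle B.
*Bruno₄*: the pronoun c-commands this R-expression → coindexation would violate Principle C on *Bruno₄*.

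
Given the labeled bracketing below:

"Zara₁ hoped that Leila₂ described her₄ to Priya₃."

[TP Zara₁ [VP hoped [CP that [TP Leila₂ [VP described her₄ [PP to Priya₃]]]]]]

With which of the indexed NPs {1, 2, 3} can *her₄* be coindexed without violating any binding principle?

*her* is a pronoun, so Principle B applies: it must be free in its binding domain.
Binding domain of *her₄*: the embedded TP, whose subject is Leila₂.
*Zara₁* c-commands the pronoun but from outside its binding domain, and is not c-commanded by it → coindexation permitted.
*Leila₂* c-commands the pronoun within its binding domain → coindexation would violate Principle B.
*Priya₃*: the pronoun c-commands this R-expression → coindexation would violate Principle C on *Priya₃*.

{1}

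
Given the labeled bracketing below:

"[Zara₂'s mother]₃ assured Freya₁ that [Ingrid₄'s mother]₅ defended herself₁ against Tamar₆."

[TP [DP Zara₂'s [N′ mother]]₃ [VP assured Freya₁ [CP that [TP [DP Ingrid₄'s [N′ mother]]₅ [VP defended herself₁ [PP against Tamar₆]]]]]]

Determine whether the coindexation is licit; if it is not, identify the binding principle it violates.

Principle A

The two coindexed NPs are *Freya₁* and *herself₁*.
*herself₁* is an anaphor. Principle A requires it to be bound within its binding domain — the embedded TP, whose subject is [Ingrid₄'s mother]₅.
Within that domain it is c-commanded by *[Ingrid₄'s mother]₅*, which does not share its index.
*Freya₁* does c-command the anaphor, but from outside its binding domain.
The anaphor is unbound in its domain → Principle A violation.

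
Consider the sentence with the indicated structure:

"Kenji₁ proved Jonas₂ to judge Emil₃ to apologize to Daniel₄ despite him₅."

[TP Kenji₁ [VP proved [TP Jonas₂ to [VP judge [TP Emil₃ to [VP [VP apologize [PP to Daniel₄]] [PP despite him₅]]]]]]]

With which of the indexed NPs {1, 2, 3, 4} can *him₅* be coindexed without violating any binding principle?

{1, 2, 4}

*him* is a pronoun, so Principle B applies: it must be free in its binding domain.
Binding domain of *him₅*: the embedded TP, whose subject is Emil₃.
*Kenji₁* c-commands the pronoun but from outside its binding domain, and is not c-commanded by it → coindexation permitted.
*Jonas₂* c-commands the pronoun but from outside its binding domain, and is not c-commanded by it → coindexation permitted.
*Emil₃* c-commands the pronoun within its binding domain → coindexation would violate Principle B.
*Daniel₄* and the pronoun do not c-command one another → neither Principle B nor Principle C is at stake; coindexation permitted.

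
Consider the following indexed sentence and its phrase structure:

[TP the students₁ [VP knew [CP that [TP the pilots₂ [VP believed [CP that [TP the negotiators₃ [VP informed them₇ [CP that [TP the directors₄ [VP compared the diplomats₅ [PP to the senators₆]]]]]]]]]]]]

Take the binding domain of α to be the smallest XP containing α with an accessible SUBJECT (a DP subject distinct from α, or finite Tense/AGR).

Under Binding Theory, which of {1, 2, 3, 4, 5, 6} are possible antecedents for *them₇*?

{1, 2}

*them* is a pronoun, so Principle B applies: it must be free in its binding domain.
Binding domain of *them₇*: the embedded TP, whose subject is the negotiators₃.
*the students₁* c-commands the pronoun but from outside its binding domain, and is not c-commanded by it → coindexation permitted.
*the pilots₂* c-commands the pronoun but from outside its binding domain, and is not c-commanded by it → coindexation permitted.
*the negotiators₃* c-commands the pronoun within its binding domain → coindexation would violate Principle B.
*the directors₄*: the pronoun c-commands this R-expression → coindexation would violate Principle C on *the directors₄*.
*the diplomats₅*: the pronoun c-commands this R-expression → coindexation would violate Principle C on *the diplomats₅*.
*the senators₆*: the pronoun c-commands this R-expression → coindexation would violate Principle C on *the senators₆*.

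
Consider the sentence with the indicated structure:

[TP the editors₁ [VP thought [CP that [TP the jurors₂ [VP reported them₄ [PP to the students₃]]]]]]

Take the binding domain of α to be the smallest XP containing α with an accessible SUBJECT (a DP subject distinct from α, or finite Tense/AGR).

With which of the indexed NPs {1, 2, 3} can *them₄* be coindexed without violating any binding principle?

{1}

*them* is a pronoun, so Principle B applies: it must be free in its binding domain.
Binding domain of *them₄*: the embedded TP, whose subject is the jurors₂.
*the editors₁* c-commands the pronoun but from outside its binding domain, and is not c-commanded by it → coindexation permitted.
*the jurors₂* c-commands the pronoun within its binding domain → coindexation would violate Principle B.
*the students₃*: the pronoun c-commands this R-expression → coindexation would violate Principle C on *the students₃*.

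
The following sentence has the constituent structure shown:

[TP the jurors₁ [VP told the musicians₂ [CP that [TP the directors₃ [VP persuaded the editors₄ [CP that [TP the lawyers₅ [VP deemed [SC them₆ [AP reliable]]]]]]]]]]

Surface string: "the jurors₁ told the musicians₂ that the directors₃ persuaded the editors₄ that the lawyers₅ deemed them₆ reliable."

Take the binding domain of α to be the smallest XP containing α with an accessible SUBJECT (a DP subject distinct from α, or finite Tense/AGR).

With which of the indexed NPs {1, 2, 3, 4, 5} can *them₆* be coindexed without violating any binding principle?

{1, 2, 3, 4}

*them* is a pronoun, so Principle B applies: it must be free in its binding domain.
Binding domain of *them₆*: the embedded TP, whose subject is the lawyers₅.
*the jurors₁* c-commands the pronoun but from outside its binding domain, and is not c-commanded by it → coindexation permitted.
*the musicians₂* c-commands the pronoun but from outside its binding domain, and is not c-commanded by it → coindexation permitted.
*the directors₃* c-commands the pronoun but from outside its binding domain, and is not c-commanded by it → coindexation permitted.
*the editors₄* c-commands the pronoun but from outside its binding domain, and is not c-commanded by it → coindexation permitted.
*the lawyers₅* c-commands the pronoun within its binding domain → coindexation would violate Principle B.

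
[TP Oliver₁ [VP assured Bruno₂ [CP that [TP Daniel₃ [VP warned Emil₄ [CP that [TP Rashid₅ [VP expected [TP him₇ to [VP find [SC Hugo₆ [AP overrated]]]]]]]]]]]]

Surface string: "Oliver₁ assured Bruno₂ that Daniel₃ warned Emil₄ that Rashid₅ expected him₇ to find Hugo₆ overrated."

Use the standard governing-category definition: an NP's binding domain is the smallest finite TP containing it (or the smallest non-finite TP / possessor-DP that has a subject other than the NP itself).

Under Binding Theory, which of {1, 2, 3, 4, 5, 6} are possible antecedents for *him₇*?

*him* is a pronoun, so Principle B applies: it must be free in its binding domain.
Binding domain of *him₇*: the embedded TP, whose subject is Rashid₅.
*Oliver₁* c-commands the pronoun but from outside its binding domain, and is not c-commanded by it → coindexation permitted.
*Bruno₂* c-commands the pronoun but from outside its binding domain, and is not c-commanded by it → coindexation permitted.
*Daniel₃* c-commands the pronoun but from outside its binding domain, and is not c-commanded by it → coindexation permitted.
*Emil₄* c-commands the pronoun but from outside its binding domain, and is not c-commanded by it → coindexation permitted.
*Rashid₅* c-commands the pronoun within its binding domain → coindexation would violate Principle B.
*Hugo₆*: the pronoun c-commands this R-expression → coindexation would violate Principle C on *Hugo₆*.

{1, 2, 3, 4}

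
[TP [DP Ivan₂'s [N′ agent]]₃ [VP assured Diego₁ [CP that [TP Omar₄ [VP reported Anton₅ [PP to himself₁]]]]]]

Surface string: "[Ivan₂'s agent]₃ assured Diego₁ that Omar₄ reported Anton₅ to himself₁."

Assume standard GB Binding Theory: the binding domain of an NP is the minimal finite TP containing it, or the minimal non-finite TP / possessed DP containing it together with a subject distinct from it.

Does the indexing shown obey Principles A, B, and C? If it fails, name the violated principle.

Principle A

The two coindexed NPs are *Diego₁* and *himself₁*.
*himself₁* is an anaphor. Principle A requires it to be bound within its binding domain — the embedded TP, whose subject is Omar₄.
Within that domain it is c-commanded by *Omar₄*, *Anton₅*, none of which share its index.
*Diego₁* does c-command the anaphor, but from outside its binding domain.
The anaphor is unbound in its domain → Principle A violation.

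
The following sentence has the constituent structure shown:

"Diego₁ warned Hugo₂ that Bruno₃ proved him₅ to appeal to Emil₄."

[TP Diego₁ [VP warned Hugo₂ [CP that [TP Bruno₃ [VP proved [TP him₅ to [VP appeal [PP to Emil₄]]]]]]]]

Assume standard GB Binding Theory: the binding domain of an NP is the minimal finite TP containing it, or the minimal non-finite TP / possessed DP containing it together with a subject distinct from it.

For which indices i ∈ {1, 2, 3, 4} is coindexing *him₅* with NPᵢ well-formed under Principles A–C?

{1, 2}

*him* is a pronoun, so Principle B applies: it must be free in its binding domain.
Binding domain of *him₅*: the embedded TP, whose subject is Bruno₃.
*Diego₁* c-commands the pronoun but from outside its binding domain, and is not c-commanded by it → coindexation permitted.
*Hugo₂* c-commands the pronoun but from outside its binding domain, and is not c-commanded by it → coindexation permitted.
*Bruno₃* c-commands the pronoun within its binding domain → coindexation would violate Principle B.
*Emil₄*: the pronoun c-commands this R-expression → coindexation would violate Principle C on *Emil₄*.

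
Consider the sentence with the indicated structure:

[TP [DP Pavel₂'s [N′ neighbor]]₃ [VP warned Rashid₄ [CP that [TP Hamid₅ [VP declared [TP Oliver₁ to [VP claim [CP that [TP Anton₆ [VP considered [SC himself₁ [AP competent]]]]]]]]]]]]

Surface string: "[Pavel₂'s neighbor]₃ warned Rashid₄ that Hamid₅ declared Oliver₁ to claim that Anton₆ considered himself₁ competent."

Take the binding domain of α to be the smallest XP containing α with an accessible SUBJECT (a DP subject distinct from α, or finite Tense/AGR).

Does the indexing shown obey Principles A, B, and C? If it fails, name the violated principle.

The two coindexed NPs are *Oliver₁* and *himself₁*.
*himself₁* is an anaphor. Principle A requires it to be bound within its binding domain — the embedded TP, whose subject is Anton₆.
Within that domain it is c-commanded by *Anton₆*, which does not share its index.
*Oliver₁* does c-command the anaphor, but from outside its binding domain.
The anaphor is unbound in its domain → Principle A violation.

Principle A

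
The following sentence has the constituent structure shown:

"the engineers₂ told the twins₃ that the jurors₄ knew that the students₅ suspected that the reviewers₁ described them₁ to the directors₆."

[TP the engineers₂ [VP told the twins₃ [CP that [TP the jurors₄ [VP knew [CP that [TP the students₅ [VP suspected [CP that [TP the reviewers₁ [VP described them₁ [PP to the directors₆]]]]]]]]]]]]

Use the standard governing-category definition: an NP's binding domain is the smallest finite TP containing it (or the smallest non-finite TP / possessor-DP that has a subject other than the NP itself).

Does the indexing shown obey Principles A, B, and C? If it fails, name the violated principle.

Principle B

The two coindexed NPs are *the reviewers₁* and *them₁*.
*them₁* is a pronoun. Its binding domain is the embedded TP, whose subject is the reviewers₁.
*the reviewers₁* c-commands it within that domain and carries the same index.
The pronoun is locally bound → Principle B violation.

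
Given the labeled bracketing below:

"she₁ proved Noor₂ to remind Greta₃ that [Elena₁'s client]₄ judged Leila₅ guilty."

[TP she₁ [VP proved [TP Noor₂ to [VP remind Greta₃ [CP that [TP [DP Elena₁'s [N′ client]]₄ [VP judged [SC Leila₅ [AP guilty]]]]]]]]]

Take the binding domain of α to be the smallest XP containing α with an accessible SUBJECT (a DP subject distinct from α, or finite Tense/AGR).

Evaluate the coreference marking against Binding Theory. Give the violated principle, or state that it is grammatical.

Principle C

The two coindexed NPs are *she₁* and *Elena₁*.
*Elena₁* is an R-expression. Principle C requires it to be free everywhere.
*she₁* c-commands it and carries the same index.
The R-expression is bound → Principle C violation.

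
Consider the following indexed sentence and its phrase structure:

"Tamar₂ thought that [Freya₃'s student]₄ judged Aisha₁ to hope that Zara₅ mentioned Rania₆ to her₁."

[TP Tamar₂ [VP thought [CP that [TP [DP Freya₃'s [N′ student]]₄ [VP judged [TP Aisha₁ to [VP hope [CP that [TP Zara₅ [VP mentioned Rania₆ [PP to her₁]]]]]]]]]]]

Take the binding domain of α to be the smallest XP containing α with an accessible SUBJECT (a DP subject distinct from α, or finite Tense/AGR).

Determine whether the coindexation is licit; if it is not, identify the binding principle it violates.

grammatical

The two coindexed NPs are *Aisha₁* and *her₁*.
*her₁* is a pronoun; its binding domain is the embedded TP, whose subject is Zara₅. Within that domain it is c-commanded only by *Zara₅*, *Rania₆*, which carry a different index — the pronoun is free locally, so Principle B holds.
*Aisha₁* is an R-expression; *her₁* does not c-command it, and no other NP shares its index, so Principle C is satisfied.
All principles are respected.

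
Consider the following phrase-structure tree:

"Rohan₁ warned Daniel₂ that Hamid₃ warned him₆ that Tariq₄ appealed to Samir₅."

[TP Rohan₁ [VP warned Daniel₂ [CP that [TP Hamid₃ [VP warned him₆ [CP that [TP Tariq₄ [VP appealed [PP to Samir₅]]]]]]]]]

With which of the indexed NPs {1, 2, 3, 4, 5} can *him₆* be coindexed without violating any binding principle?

{1, 2}

*him* is a pronoun, so Principle B applies: it must be free in its binding domain.
Binding domain of *him₆*: the embedded TP, whose subject is Hamid₃.
*Rohan₁* c-commands the pronoun but from outside its binding domain, and is not c-commanded by it → coindexation permitted.
*Daniel₂* c-commands the pronoun but from outside its binding domain, and is not c-commanded by it → coindexation permitted.
*Hamid₃* c-commands the pronoun within its binding domain → coindexation would violate Principle B.
*Tariq₄*: the pronoun c-commands this R-expression → coindexation would violate Principle C on *Tariq₄*.
*Samir₅*: the pronoun c-commands this R-expression → coindexation would violate Principle C on *Samir₅*.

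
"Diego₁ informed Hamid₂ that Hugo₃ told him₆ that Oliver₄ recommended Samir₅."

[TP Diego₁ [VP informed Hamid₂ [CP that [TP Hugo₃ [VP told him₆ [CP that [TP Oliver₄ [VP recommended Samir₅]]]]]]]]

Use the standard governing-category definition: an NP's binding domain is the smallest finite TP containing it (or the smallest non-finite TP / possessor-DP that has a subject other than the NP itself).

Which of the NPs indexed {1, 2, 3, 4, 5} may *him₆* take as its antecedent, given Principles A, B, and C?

{1, 2}

*him* is a pronoun, so Principle B applies: it must be free in its binding domain.
Binding domain of *him₆*: the embedded TP, whose subject is Hugo₃.
*Diego₁* c-commands the pronoun but from outside its binding domain, and is not c-commanded by it → coindexation permitted.
*Hamid₂* c-commands the pronoun but from outside its binding domain, and is not c-commanded by it → coindexation permitted.
*Hugo₃* c-commands the pronoun within its binding domain → coindexation would violate Principle B.
*Oliver₄*: the pronoun c-commands this R-expression → coindexation would violate Principle C on *Oliver₄*.
*Samir₅*: the pronoun c-commands this R-expression → coindexation would violate Principle C on *Samir₅*.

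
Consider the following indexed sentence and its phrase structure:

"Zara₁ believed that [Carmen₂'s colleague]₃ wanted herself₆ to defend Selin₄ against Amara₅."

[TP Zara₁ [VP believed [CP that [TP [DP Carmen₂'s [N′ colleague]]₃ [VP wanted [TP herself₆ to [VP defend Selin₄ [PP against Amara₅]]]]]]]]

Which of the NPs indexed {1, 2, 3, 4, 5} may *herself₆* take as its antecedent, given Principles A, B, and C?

*herself* is an anaphor, so Principle A applies: it must be bound in its binding domain.
Binding domain of *herself₆*: the embedded TP, whose subject is [Carmen₂'s colleague]₃.
*Zara₁* c-commands the anaphor but is outside its binding domain → cannot satisfy Principle A.
*Carmen₂* does not c-command the anaphor → cannot bind it.
*[Carmen₂'s colleague]₃* c-commands the anaphor within its binding domain → licit binder.
*Selin₄* does not c-command the anaphor → cannot bind it.
*Amara₅* does not c-command the anaphor → cannot bind it.

{3}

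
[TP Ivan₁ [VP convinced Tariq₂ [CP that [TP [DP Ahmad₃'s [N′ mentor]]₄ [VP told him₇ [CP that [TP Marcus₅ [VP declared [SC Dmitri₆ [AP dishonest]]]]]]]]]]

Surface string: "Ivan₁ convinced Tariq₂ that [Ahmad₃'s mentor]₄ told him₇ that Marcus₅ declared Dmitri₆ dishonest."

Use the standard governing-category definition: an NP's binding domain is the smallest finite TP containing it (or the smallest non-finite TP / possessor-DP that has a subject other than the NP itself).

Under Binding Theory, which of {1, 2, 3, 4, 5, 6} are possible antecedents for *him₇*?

{1, 2, 3}

*him* is a pronoun, so Principle B applies: it must be free in its binding domain.
Binding domain of *him₇*: the embedded TP, whose subject is [Ahmad₃'s mentor]₄.
*Ivan₁* c-commands the pronoun but from outside its binding domain, and is not c-commanded by it → coindexation permitted.
*Tariq₂* c-commands the pronoun but from outside its binding domain, and is not c-commanded by it → coindexation permitted.
*Ahmad₃* and the pronoun do not c-command one another → neither Principle B nor Principle C is at stake; coindexation permitted.
*[Ahmad₃'s mentor]₄* c-commands the pronoun within its binding domain → coindexation would violate Principle B.
*Marcus₅*: the pronoun c-commands this R-expression → coindexation would violate Principle C on *Marcus₅*.
*Dmitri₆*: the pronoun c-commands this R-expression → coindexation would violate Principle C on *Dmitri₆*.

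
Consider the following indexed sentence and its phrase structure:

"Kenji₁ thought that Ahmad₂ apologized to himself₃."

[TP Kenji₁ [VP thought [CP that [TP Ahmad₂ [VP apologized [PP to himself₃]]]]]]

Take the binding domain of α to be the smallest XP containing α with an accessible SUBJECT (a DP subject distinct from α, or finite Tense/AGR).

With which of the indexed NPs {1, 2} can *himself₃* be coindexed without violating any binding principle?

{2}

*himself* is an anaphor, so Principle A applies: it must be bound in its binding domain.
Binding domain of *himself₃*: the embedded TP, whose subject is Ahmad₂.
*Kenji₁* c-commands the anaphor but is outside its binding domain → cannot satisfy Principle A.
*Ahmad₂* c-commands the anaphor within its binding domain → licit binder.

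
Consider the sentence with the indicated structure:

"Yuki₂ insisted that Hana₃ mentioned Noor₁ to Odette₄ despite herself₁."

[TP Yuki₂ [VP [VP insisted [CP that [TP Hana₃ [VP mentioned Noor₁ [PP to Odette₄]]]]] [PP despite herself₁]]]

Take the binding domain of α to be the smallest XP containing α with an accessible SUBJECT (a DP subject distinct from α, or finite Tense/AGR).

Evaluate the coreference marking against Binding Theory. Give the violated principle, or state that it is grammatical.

Principle A

The two coindexed NPs are *Noor₁* and *herself₁*.
*herself₁* is an anaphor. Principle A requires it to be bound within its binding domain — the matrix TP, whose subject is Yuki₂.
Within that domain it is c-commanded by *Yuki₂*, which does not share its index.
*Noor₁* does not c-command the anaphor at all.
The anaphor is unbound in its domain → Principle A violation.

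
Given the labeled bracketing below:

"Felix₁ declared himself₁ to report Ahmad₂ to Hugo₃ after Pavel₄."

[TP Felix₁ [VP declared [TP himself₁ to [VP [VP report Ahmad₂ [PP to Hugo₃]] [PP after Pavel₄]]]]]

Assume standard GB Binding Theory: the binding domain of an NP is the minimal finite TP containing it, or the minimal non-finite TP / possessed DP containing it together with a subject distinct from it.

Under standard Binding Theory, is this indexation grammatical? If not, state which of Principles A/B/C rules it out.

The two coindexed NPs are *Felix₁* and *himself₁*.
*himself₁* is an anaphor; its binding domain is the matrix TP, whose subject is Felix₁. *Felix₁* c-commands it within that domain and shares its index, so Principle A is satisfied.
*Felix₁* is an R-expression; *himself₁* does not c-command it, and no other NP shares its index, so Principle C is satisfied.
All principles are respected.

grammatical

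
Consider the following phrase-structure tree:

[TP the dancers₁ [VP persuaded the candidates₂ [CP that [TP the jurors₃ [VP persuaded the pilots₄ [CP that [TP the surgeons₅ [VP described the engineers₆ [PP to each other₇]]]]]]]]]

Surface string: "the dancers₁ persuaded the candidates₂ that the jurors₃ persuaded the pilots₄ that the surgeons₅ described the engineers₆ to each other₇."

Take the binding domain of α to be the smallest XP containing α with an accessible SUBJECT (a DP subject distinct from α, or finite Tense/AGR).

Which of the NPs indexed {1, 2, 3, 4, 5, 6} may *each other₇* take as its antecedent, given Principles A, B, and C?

*each other* is an anaphor, so Principle A applies: it must be bound in its binding domain.
Binding domain of *each other₇*: the embedded TP, whose subject is the surgeons₅.
*the dancers₁* c-commands the anaphor but is outside its binding domain → cannot satisfy Principle A.
*the candidates₂* c-commands the anaphor but is outside its binding domain → cannot satisfy Principle A.
*the jurors₃* c-commands the anaphor but is outside its binding domain → cannot satisfy Principle A.
*the pilots₄* c-commands the anaphor but is outside its binding domain → cannot satisfy Principle A.
*the surgeons₅* c-commands the anaphor within its binding domain → licit binder.
*the engineers₆* c-commands the anaphor within its binding domain → licit binder.

{5, 6}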